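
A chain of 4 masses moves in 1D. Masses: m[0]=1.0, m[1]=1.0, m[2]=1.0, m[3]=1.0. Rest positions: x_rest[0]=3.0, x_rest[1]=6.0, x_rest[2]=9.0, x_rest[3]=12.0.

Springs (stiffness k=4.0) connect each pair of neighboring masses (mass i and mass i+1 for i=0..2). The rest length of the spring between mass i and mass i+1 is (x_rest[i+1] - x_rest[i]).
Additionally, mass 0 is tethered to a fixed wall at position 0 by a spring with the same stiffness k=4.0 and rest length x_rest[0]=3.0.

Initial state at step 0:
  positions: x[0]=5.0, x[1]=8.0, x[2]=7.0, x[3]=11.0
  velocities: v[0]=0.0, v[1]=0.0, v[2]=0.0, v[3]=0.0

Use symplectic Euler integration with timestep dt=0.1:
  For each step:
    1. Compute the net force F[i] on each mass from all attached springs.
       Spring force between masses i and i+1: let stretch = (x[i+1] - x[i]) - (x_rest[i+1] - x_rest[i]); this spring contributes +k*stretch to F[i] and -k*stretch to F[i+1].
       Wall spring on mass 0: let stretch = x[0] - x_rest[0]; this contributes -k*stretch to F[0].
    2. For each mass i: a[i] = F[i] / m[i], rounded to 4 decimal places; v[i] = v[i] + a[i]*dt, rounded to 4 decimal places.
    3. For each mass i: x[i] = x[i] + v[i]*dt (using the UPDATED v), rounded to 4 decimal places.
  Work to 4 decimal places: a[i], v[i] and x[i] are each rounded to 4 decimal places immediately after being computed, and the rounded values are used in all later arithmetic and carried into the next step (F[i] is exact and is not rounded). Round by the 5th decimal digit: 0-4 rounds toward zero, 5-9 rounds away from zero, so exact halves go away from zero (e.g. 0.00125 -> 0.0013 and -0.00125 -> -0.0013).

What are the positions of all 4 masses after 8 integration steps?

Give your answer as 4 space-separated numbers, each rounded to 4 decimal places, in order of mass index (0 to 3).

Answer: 2.3774 4.9959 10.3712 11.0351

Derivation:
Step 0: x=[5.0000 8.0000 7.0000 11.0000] v=[0.0000 0.0000 0.0000 0.0000]
Step 1: x=[4.9200 7.8400 7.2000 10.9600] v=[-0.8000 -1.6000 2.0000 -0.4000]
Step 2: x=[4.7600 7.5376 7.5760 10.8896] v=[-1.6000 -3.0240 3.7600 -0.7040]
Step 3: x=[4.5207 7.1256 8.0830 10.8067] v=[-2.3930 -4.1197 5.0701 -0.8294]
Step 4: x=[4.2048 6.6477 8.6607 10.7348] v=[-3.1593 -4.7787 5.7766 -0.7189]
Step 5: x=[3.8184 6.1526 9.2408 10.7000] v=[-3.8641 -4.9507 5.8010 -0.3485]
Step 6: x=[3.3726 5.6877 9.7557 10.7268] v=[-4.4578 -4.6491 5.1494 0.2678]
Step 7: x=[2.8845 5.2929 10.1468 10.8347] v=[-4.8808 -3.9479 3.9106 1.0794]
Step 8: x=[2.3774 4.9959 10.3712 11.0351] v=[-5.0712 -2.9697 2.2442 2.0042]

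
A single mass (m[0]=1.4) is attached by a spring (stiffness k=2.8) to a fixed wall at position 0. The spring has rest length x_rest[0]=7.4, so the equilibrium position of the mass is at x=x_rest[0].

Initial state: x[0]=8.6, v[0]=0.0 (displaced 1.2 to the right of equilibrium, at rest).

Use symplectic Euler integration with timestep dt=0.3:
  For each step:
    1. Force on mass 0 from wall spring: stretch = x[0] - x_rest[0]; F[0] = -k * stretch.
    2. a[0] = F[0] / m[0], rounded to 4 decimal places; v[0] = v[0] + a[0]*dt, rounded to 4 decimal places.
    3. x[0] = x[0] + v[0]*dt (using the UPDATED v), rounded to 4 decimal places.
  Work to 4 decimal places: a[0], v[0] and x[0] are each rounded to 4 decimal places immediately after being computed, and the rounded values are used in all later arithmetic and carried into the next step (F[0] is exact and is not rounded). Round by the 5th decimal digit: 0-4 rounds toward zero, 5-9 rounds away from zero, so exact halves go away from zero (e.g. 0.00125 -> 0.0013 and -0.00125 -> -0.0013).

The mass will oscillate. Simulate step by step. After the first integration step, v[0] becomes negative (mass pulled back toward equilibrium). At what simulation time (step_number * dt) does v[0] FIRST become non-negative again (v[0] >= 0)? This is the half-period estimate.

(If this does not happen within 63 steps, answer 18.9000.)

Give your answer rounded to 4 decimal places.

Answer: 2.4000

Derivation:
Step 0: x=[8.6000] v=[0.0000]
Step 1: x=[8.3840] v=[-0.7200]
Step 2: x=[7.9909] v=[-1.3104]
Step 3: x=[7.4914] v=[-1.6649]
Step 4: x=[6.9755] v=[-1.7197]
Step 5: x=[6.5360] v=[-1.4650]
Step 6: x=[6.2520] v=[-0.9466]
Step 7: x=[6.1747] v=[-0.2578]
Step 8: x=[6.3179] v=[0.4774]
First v>=0 after going negative at step 8, time=2.4000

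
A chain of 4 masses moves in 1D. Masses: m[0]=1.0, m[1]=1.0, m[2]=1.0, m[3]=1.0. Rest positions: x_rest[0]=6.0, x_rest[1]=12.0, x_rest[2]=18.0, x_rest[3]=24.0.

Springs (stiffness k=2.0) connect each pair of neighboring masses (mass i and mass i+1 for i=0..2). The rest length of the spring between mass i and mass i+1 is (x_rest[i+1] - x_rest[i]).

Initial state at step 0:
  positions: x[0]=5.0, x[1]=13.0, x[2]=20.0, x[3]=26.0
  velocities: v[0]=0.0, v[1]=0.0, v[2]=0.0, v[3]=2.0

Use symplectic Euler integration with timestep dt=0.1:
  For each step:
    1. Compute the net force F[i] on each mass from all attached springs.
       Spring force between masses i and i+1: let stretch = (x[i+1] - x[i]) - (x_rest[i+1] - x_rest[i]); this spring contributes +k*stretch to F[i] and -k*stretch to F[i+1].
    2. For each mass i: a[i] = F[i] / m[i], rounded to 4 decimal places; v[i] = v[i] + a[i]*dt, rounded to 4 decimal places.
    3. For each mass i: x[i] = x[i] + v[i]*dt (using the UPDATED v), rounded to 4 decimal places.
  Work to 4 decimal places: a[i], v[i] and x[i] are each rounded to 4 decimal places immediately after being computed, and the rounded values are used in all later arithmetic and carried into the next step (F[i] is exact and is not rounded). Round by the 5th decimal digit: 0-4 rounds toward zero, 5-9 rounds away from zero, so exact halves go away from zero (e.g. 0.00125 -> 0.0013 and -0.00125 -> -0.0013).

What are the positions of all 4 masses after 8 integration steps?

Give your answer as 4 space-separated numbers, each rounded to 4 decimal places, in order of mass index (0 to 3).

Answer: 6.2097 12.5217 19.6437 27.2251

Derivation:
Step 0: x=[5.0000 13.0000 20.0000 26.0000] v=[0.0000 0.0000 0.0000 2.0000]
Step 1: x=[5.0400 12.9800 19.9800 26.2000] v=[0.4000 -0.2000 -0.2000 2.0000]
Step 2: x=[5.1188 12.9412 19.9444 26.3956] v=[0.7880 -0.3880 -0.3560 1.9560]
Step 3: x=[5.2341 12.8860 19.8978 26.5822] v=[1.1525 -0.5518 -0.4664 1.8658]
Step 4: x=[5.3824 12.8180 19.8446 26.7551] v=[1.4829 -0.6798 -0.5319 1.7289]
Step 5: x=[5.5594 12.7418 19.7891 26.9098] v=[1.7700 -0.7616 -0.5551 1.5468]
Step 6: x=[5.7601 12.6629 19.7351 27.0421] v=[2.0065 -0.7886 -0.5404 1.3227]
Step 7: x=[5.9788 12.5874 19.6858 27.1482] v=[2.1871 -0.7547 -0.4934 1.0613]
Step 8: x=[6.2097 12.5217 19.6437 27.2251] v=[2.3088 -0.6567 -0.4206 0.7688]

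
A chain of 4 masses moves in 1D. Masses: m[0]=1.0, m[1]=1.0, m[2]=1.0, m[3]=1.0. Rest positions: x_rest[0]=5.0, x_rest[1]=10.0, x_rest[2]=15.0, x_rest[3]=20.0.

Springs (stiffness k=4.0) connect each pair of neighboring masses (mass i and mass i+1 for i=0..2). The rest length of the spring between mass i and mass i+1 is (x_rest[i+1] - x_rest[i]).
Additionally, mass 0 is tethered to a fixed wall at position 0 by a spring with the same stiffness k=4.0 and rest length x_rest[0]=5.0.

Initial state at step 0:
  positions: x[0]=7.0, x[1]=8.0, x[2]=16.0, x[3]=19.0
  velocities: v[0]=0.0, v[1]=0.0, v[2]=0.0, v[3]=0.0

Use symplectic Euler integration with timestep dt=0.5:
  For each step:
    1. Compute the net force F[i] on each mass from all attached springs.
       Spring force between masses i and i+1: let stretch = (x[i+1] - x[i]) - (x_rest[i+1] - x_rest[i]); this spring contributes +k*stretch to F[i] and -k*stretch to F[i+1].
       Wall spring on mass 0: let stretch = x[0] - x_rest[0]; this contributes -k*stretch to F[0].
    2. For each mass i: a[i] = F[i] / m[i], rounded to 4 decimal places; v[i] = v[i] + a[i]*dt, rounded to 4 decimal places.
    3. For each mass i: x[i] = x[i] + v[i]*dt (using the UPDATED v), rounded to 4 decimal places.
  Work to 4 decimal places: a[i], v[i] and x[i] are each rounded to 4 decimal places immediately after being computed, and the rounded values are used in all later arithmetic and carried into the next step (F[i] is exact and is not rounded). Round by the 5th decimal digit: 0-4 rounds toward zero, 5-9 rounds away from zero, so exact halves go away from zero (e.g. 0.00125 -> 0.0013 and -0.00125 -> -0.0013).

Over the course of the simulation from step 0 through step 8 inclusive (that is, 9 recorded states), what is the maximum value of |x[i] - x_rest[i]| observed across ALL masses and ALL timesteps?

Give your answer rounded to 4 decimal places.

Answer: 6.0000

Derivation:
Step 0: x=[7.0000 8.0000 16.0000 19.0000] v=[0.0000 0.0000 0.0000 0.0000]
Step 1: x=[1.0000 15.0000 11.0000 21.0000] v=[-12.0000 14.0000 -10.0000 4.0000]
Step 2: x=[8.0000 4.0000 20.0000 18.0000] v=[14.0000 -22.0000 18.0000 -6.0000]
Step 3: x=[3.0000 13.0000 11.0000 22.0000] v=[-10.0000 18.0000 -18.0000 8.0000]
Step 4: x=[5.0000 10.0000 15.0000 20.0000] v=[4.0000 -6.0000 8.0000 -4.0000]
Step 5: x=[7.0000 7.0000 19.0000 18.0000] v=[4.0000 -6.0000 8.0000 -4.0000]
Step 6: x=[2.0000 16.0000 10.0000 22.0000] v=[-10.0000 18.0000 -18.0000 8.0000]
Step 7: x=[9.0000 5.0000 19.0000 19.0000] v=[14.0000 -22.0000 18.0000 -6.0000]
Step 8: x=[3.0000 12.0000 14.0000 21.0000] v=[-12.0000 14.0000 -10.0000 4.0000]
Max displacement = 6.0000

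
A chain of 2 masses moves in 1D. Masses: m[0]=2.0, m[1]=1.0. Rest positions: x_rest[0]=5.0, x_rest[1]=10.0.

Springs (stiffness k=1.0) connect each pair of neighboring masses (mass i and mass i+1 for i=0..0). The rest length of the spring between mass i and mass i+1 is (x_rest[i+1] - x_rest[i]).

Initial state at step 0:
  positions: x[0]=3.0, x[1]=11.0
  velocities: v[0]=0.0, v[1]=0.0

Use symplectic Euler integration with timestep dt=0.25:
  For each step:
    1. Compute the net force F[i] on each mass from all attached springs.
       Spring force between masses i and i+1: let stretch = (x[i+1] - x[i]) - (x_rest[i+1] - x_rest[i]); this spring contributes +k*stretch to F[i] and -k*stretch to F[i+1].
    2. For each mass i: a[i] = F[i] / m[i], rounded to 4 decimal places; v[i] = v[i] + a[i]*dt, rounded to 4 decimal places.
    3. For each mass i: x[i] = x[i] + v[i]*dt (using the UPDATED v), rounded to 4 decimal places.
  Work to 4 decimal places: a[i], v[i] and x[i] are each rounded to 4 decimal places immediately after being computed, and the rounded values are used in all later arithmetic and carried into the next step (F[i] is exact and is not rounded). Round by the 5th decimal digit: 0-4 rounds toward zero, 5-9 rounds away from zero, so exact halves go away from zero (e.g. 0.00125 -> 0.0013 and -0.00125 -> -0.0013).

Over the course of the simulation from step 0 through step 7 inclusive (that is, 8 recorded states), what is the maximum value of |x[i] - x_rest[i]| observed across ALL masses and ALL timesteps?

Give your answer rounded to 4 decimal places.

Step 0: x=[3.0000 11.0000] v=[0.0000 0.0000]
Step 1: x=[3.0938 10.8125] v=[0.3750 -0.7500]
Step 2: x=[3.2725 10.4551] v=[0.7149 -1.4297]
Step 3: x=[3.5194 9.9613] v=[0.9877 -1.9754]
Step 4: x=[3.8114 9.3773] v=[1.1680 -2.3359]
Step 5: x=[4.1211 8.7580] v=[1.2388 -2.4774]
Step 6: x=[4.4195 8.1614] v=[1.1934 -2.3866]
Step 7: x=[4.6785 7.6434] v=[1.0361 -2.0721]
Max displacement = 2.3566

Answer: 2.3566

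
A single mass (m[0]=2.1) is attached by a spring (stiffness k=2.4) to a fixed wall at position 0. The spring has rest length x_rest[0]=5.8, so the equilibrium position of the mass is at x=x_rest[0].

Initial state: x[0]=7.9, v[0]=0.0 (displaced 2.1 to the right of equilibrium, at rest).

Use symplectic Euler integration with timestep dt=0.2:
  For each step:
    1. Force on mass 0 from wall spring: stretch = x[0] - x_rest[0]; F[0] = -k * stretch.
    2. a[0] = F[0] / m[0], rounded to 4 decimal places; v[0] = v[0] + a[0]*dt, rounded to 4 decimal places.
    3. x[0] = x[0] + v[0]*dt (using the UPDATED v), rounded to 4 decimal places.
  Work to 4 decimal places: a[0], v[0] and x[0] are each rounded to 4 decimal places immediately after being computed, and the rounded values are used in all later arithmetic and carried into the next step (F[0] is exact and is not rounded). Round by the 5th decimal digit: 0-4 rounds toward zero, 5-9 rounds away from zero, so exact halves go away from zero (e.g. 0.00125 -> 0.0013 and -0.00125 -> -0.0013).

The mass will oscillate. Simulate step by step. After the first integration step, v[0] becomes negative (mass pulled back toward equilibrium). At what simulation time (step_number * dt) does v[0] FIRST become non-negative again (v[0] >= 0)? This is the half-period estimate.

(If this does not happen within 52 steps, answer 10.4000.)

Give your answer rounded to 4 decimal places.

Step 0: x=[7.9000] v=[0.0000]
Step 1: x=[7.8040] v=[-0.4800]
Step 2: x=[7.6164] v=[-0.9381]
Step 3: x=[7.3457] v=[-1.3533]
Step 4: x=[7.0044] v=[-1.7066]
Step 5: x=[6.6080] v=[-1.9819]
Step 6: x=[6.1747] v=[-2.1666]
Step 7: x=[5.7243] v=[-2.2522]
Step 8: x=[5.2773] v=[-2.2349]
Step 9: x=[4.8542] v=[-2.1154]
Step 10: x=[4.4744] v=[-1.8992]
Step 11: x=[4.1552] v=[-1.5962]
Step 12: x=[3.9112] v=[-1.2202]
Step 13: x=[3.7535] v=[-0.7885]
Step 14: x=[3.6894] v=[-0.3207]
Step 15: x=[3.7217] v=[0.1617]
First v>=0 after going negative at step 15, time=3.0000

Answer: 3.0000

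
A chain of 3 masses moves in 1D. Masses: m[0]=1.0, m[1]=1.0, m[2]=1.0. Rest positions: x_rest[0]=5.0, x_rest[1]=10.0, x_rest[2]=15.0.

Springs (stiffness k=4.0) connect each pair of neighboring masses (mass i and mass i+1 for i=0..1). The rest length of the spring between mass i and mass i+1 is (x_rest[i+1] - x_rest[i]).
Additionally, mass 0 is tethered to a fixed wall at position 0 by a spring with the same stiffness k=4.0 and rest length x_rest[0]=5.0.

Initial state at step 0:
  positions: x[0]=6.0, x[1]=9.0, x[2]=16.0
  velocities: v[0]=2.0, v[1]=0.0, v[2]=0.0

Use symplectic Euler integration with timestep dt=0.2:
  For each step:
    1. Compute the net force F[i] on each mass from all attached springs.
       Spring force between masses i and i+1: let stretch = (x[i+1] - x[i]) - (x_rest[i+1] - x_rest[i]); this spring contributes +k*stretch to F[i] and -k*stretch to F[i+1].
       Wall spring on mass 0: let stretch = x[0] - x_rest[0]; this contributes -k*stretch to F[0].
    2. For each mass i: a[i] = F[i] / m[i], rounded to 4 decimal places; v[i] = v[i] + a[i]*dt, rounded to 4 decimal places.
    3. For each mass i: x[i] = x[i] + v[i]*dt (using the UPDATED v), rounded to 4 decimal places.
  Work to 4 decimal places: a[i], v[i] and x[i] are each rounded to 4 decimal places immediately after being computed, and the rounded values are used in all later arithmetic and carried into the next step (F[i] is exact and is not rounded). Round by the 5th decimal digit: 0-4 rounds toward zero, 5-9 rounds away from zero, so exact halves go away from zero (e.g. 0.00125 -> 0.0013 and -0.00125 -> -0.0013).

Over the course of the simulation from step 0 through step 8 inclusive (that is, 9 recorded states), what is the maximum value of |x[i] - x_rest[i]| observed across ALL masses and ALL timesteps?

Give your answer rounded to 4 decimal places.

Step 0: x=[6.0000 9.0000 16.0000] v=[2.0000 0.0000 0.0000]
Step 1: x=[5.9200 9.6400 15.6800] v=[-0.4000 3.2000 -1.6000]
Step 2: x=[5.4880 10.6512 15.1936] v=[-2.1600 5.0560 -2.4320]
Step 3: x=[5.0040 11.5631 14.7804] v=[-2.4198 4.5594 -2.0659]
Step 4: x=[4.7689 11.9403 14.6525] v=[-1.1757 1.8860 -0.6397]
Step 5: x=[4.9182 11.6040 14.8906] v=[0.7463 -1.6814 1.1905]
Step 6: x=[5.3503 10.7238 15.4028] v=[2.1604 -4.4008 2.5612]
Step 7: x=[5.7861 9.7325 15.9664] v=[2.1790 -4.9564 2.8180]
Step 8: x=[5.9275 9.1072 16.3326] v=[0.7072 -3.1264 1.8309]
Max displacement = 1.9403

Answer: 1.9403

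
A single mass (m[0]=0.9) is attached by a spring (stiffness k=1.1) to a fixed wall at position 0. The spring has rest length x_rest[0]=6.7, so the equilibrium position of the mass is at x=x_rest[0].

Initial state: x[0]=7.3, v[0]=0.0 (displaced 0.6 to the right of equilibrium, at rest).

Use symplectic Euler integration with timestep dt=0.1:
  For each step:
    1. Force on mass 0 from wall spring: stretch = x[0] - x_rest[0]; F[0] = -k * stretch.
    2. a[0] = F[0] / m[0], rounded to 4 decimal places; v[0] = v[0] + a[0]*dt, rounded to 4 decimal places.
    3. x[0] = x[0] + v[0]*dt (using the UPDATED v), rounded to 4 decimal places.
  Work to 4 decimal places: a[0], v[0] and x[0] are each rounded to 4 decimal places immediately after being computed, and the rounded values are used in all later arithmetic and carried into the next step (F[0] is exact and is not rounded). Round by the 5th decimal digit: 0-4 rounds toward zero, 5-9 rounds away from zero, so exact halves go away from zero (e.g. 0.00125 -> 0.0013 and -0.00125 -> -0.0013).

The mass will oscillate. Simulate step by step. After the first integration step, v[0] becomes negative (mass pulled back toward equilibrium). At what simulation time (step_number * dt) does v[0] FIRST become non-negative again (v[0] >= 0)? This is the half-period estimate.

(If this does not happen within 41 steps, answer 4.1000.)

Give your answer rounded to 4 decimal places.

Answer: 2.9000

Derivation:
Step 0: x=[7.3000] v=[0.0000]
Step 1: x=[7.2927] v=[-0.0733]
Step 2: x=[7.2781] v=[-0.1457]
Step 3: x=[7.2565] v=[-0.2164]
Step 4: x=[7.2281] v=[-0.2844]
Step 5: x=[7.1932] v=[-0.3490]
Step 6: x=[7.1523] v=[-0.4093]
Step 7: x=[7.1058] v=[-0.4646]
Step 8: x=[7.0544] v=[-0.5142]
Step 9: x=[6.9987] v=[-0.5575]
Step 10: x=[6.9393] v=[-0.5940]
Step 11: x=[6.8770] v=[-0.6233]
Step 12: x=[6.8125] v=[-0.6449]
Step 13: x=[6.7466] v=[-0.6587]
Step 14: x=[6.6802] v=[-0.6644]
Step 15: x=[6.6140] v=[-0.6620]
Step 16: x=[6.5489] v=[-0.6515]
Step 17: x=[6.4856] v=[-0.6330]
Step 18: x=[6.4249] v=[-0.6068]
Step 19: x=[6.3676] v=[-0.5732]
Step 20: x=[6.3143] v=[-0.5326]
Step 21: x=[6.2658] v=[-0.4855]
Step 22: x=[6.2226] v=[-0.4324]
Step 23: x=[6.1852] v=[-0.3741]
Step 24: x=[6.1541] v=[-0.3112]
Step 25: x=[6.1297] v=[-0.2445]
Step 26: x=[6.1122] v=[-0.1748]
Step 27: x=[6.1019] v=[-0.1030]
Step 28: x=[6.0989] v=[-0.0299]
Step 29: x=[6.1033] v=[0.0436]
First v>=0 after going negative at step 29, time=2.9000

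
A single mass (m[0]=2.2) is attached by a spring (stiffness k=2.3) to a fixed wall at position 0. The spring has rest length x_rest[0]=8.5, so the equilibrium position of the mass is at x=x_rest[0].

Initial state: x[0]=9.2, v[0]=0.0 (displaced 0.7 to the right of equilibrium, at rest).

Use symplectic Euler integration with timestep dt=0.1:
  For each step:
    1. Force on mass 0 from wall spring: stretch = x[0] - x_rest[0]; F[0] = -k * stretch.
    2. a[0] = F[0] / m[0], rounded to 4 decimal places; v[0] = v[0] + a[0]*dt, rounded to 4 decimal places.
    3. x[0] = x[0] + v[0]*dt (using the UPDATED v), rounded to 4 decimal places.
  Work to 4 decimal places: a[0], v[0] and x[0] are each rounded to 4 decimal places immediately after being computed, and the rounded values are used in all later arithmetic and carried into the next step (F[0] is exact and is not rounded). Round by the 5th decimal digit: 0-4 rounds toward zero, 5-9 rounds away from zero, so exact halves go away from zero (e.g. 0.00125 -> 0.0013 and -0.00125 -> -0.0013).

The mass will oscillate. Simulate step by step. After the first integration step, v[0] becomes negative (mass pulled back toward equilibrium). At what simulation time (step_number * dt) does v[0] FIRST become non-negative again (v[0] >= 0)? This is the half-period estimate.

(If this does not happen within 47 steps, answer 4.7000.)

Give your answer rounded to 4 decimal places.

Step 0: x=[9.2000] v=[0.0000]
Step 1: x=[9.1927] v=[-0.0732]
Step 2: x=[9.1781] v=[-0.1456]
Step 3: x=[9.1565] v=[-0.2165]
Step 4: x=[9.1280] v=[-0.2851]
Step 5: x=[9.0929] v=[-0.3508]
Step 6: x=[9.0516] v=[-0.4128]
Step 7: x=[9.0046] v=[-0.4705]
Step 8: x=[8.9523] v=[-0.5233]
Step 9: x=[8.8952] v=[-0.5706]
Step 10: x=[8.8340] v=[-0.6119]
Step 11: x=[8.7693] v=[-0.6468]
Step 12: x=[8.7018] v=[-0.6750]
Step 13: x=[8.6322] v=[-0.6961]
Step 14: x=[8.5612] v=[-0.7099]
Step 15: x=[8.4896] v=[-0.7163]
Step 16: x=[8.4181] v=[-0.7152]
Step 17: x=[8.3474] v=[-0.7066]
Step 18: x=[8.2783] v=[-0.6907]
Step 19: x=[8.2116] v=[-0.6675]
Step 20: x=[8.1479] v=[-0.6374]
Step 21: x=[8.0878] v=[-0.6006]
Step 22: x=[8.0321] v=[-0.5575]
Step 23: x=[7.9812] v=[-0.5086]
Step 24: x=[7.9358] v=[-0.4544]
Step 25: x=[7.8963] v=[-0.3954]
Step 26: x=[7.8631] v=[-0.3323]
Step 27: x=[7.8365] v=[-0.2657]
Step 28: x=[7.8169] v=[-0.1963]
Step 29: x=[7.8044] v=[-0.1249]
Step 30: x=[7.7992] v=[-0.0522]
Step 31: x=[7.8013] v=[0.0211]
First v>=0 after going negative at step 31, time=3.1000

Answer: 3.1000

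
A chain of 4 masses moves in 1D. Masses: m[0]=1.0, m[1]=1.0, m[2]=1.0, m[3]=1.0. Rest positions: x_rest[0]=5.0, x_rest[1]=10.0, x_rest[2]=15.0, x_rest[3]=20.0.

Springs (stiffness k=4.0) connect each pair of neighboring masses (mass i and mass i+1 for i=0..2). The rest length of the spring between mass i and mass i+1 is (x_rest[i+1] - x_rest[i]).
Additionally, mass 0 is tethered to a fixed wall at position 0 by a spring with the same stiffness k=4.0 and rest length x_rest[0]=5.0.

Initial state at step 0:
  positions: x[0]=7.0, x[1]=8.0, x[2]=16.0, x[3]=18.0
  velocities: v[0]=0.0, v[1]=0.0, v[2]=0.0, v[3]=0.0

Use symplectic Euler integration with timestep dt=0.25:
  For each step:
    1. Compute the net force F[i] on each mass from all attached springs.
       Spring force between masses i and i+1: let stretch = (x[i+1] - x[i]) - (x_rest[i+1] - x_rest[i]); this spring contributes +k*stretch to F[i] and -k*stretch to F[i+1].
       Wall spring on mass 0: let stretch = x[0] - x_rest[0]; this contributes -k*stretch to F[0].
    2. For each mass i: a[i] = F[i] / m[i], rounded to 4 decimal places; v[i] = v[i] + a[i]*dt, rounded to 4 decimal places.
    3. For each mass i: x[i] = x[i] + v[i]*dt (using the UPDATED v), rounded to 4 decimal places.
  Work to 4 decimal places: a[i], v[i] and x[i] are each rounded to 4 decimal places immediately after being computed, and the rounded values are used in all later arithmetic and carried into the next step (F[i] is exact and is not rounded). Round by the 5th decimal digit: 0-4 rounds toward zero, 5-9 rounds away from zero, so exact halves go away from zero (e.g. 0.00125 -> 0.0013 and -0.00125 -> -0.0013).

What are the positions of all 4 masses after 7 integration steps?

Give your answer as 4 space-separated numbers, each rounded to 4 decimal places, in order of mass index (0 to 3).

Answer: 5.3719 8.0678 15.6688 20.0859

Derivation:
Step 0: x=[7.0000 8.0000 16.0000 18.0000] v=[0.0000 0.0000 0.0000 0.0000]
Step 1: x=[5.5000 9.7500 14.5000 18.7500] v=[-6.0000 7.0000 -6.0000 3.0000]
Step 2: x=[3.6875 11.6250 12.8750 19.6875] v=[-7.2500 7.5000 -6.5000 3.7500]
Step 3: x=[2.9375 11.8281 12.6406 20.1719] v=[-3.0000 0.8125 -0.9375 1.9375]
Step 4: x=[3.6758 10.0117 14.0859 20.0235] v=[2.9531 -7.2656 5.7813 -0.5938]
Step 5: x=[5.0791 7.6299 15.9971 19.6407] v=[5.6132 -9.5273 7.6447 -1.5314]
Step 6: x=[5.8503 6.7022 16.7274 19.5970] v=[3.0849 -3.7109 2.9211 -0.1750]
Step 7: x=[5.3719 8.0678 15.6688 20.0859] v=[-1.9135 5.4624 -4.2345 1.9554]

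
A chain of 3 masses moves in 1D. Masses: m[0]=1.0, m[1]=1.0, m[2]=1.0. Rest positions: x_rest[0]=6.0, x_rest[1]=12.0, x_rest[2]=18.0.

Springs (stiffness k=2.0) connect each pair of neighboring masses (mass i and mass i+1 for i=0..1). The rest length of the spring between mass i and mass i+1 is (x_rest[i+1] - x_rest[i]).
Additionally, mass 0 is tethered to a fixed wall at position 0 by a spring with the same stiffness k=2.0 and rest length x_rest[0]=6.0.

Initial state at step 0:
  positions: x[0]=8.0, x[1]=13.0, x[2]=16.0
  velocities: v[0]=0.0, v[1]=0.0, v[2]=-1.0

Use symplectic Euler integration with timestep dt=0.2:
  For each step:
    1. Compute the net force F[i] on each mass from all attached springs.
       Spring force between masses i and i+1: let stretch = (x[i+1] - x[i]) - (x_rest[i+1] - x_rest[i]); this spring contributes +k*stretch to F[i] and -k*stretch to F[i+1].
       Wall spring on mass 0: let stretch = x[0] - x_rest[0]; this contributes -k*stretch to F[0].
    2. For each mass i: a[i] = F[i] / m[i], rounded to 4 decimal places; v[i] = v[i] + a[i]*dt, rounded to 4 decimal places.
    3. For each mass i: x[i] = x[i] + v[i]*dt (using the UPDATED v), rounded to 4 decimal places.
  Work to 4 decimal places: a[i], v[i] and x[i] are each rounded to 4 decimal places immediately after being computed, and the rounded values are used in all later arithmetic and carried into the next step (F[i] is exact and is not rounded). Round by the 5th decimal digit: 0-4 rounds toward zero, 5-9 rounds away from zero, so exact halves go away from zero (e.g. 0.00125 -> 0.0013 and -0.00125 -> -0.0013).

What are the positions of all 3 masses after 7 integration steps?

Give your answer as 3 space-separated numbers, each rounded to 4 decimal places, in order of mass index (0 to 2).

Step 0: x=[8.0000 13.0000 16.0000] v=[0.0000 0.0000 -1.0000]
Step 1: x=[7.7600 12.8400 16.0400] v=[-1.2000 -0.8000 0.2000]
Step 2: x=[7.3056 12.5296 16.3040] v=[-2.2720 -1.5520 1.3200]
Step 3: x=[6.6847 12.1032 16.7460] v=[-3.1046 -2.1318 2.2102]
Step 4: x=[5.9625 11.6148 17.2966] v=[-3.6111 -2.4421 2.7531]
Step 5: x=[5.2155 11.1287 17.8727] v=[-3.7352 -2.4303 2.8804]
Step 6: x=[4.5243 10.7091 18.3893] v=[-3.4561 -2.0980 2.5828]
Step 7: x=[3.9659 10.4091 18.7714] v=[-2.7919 -1.4998 1.9107]

Answer: 3.9659 10.4091 18.7714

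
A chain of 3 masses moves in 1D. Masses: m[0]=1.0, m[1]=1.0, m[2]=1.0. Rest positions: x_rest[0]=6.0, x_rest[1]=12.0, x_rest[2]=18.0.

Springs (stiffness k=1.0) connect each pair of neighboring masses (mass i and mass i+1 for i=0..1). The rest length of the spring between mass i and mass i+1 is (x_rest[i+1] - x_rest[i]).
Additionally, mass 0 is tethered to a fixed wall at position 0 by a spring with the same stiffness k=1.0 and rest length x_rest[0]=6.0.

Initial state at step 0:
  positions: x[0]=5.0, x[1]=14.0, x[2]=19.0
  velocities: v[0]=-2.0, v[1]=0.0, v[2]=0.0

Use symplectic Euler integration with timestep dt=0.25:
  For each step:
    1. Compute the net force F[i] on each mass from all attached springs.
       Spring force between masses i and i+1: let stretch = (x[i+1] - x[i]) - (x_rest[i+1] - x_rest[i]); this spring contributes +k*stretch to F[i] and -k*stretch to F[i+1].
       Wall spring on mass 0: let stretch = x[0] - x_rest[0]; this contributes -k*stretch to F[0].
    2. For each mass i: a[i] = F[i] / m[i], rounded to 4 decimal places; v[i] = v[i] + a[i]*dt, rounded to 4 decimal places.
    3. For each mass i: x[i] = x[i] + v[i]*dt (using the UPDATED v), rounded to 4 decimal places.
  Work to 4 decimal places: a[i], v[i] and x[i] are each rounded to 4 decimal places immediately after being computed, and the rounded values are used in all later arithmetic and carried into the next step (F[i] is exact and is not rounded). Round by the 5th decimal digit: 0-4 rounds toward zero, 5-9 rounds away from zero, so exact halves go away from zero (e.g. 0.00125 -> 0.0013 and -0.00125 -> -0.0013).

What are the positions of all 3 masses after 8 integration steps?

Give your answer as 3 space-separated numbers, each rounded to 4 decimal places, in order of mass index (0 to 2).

Step 0: x=[5.0000 14.0000 19.0000] v=[-2.0000 0.0000 0.0000]
Step 1: x=[4.7500 13.7500 19.0625] v=[-1.0000 -1.0000 0.2500]
Step 2: x=[4.7656 13.2695 19.1680] v=[0.0625 -1.9219 0.4219]
Step 3: x=[5.0149 12.6262 19.2798] v=[0.9971 -2.5733 0.4473]
Step 4: x=[5.4265 11.9230 19.3508] v=[1.6462 -2.8127 0.2839]
Step 5: x=[5.9049 11.2780 19.3325] v=[1.9137 -2.5799 -0.0731]
Step 6: x=[6.3501 10.8006 19.1858] v=[1.7808 -1.9096 -0.5867]
Step 7: x=[6.6766 10.5691 18.8901] v=[1.3059 -0.9259 -1.1830]
Step 8: x=[6.8291 10.6144 18.4493] v=[0.6099 0.1812 -1.7633]

Answer: 6.8291 10.6144 18.4493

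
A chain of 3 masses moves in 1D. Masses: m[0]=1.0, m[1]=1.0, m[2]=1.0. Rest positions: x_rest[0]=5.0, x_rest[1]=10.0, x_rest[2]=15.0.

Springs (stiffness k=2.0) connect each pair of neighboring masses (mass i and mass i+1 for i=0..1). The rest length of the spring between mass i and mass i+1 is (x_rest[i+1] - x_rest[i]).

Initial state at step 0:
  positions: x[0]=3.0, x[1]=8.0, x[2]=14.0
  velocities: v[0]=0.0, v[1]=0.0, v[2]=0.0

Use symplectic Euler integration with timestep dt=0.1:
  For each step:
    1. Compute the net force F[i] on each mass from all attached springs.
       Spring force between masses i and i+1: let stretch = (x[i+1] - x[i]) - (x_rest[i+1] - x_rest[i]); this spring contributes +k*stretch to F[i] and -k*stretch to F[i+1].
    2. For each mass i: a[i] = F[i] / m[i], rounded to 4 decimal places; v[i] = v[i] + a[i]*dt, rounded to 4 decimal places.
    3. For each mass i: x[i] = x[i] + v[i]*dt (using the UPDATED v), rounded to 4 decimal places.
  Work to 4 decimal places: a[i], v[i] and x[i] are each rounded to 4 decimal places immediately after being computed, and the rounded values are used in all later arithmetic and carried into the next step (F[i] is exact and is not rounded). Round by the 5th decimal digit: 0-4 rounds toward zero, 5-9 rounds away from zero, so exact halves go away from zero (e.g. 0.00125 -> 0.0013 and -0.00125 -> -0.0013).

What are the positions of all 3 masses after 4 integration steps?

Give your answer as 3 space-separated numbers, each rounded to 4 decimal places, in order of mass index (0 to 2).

Step 0: x=[3.0000 8.0000 14.0000] v=[0.0000 0.0000 0.0000]
Step 1: x=[3.0000 8.0200 13.9800] v=[0.0000 0.2000 -0.2000]
Step 2: x=[3.0004 8.0588 13.9408] v=[0.0040 0.3880 -0.3920]
Step 3: x=[3.0020 8.1141 13.8840] v=[0.0157 0.5527 -0.5684]
Step 4: x=[3.0058 8.1825 13.8118] v=[0.0381 0.6843 -0.7224]

Answer: 3.0058 8.1825 13.8118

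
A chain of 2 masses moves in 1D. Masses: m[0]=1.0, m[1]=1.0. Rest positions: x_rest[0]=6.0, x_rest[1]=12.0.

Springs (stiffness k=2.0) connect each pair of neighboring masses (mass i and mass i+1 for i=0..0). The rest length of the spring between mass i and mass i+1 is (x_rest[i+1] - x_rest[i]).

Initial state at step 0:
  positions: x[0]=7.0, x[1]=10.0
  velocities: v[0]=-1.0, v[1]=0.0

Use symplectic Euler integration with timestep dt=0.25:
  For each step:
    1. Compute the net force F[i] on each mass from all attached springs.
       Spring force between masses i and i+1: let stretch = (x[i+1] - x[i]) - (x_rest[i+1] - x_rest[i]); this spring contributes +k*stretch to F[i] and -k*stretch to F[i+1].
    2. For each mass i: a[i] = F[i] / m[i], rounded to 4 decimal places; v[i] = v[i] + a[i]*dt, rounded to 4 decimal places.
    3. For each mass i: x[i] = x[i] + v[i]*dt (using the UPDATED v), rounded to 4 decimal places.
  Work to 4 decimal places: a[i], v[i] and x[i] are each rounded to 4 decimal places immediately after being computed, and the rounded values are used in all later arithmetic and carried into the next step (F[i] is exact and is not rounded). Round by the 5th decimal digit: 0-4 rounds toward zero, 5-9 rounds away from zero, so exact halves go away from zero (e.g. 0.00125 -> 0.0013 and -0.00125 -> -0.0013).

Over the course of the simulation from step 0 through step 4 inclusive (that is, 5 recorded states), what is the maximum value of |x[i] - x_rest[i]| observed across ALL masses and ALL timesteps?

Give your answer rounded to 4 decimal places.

Answer: 2.2344

Derivation:
Step 0: x=[7.0000 10.0000] v=[-1.0000 0.0000]
Step 1: x=[6.3750 10.3750] v=[-2.5000 1.5000]
Step 2: x=[5.5000 11.0000] v=[-3.5000 2.5000]
Step 3: x=[4.5625 11.6875] v=[-3.7500 2.7500]
Step 4: x=[3.7656 12.2344] v=[-3.1875 2.1875]
Max displacement = 2.2344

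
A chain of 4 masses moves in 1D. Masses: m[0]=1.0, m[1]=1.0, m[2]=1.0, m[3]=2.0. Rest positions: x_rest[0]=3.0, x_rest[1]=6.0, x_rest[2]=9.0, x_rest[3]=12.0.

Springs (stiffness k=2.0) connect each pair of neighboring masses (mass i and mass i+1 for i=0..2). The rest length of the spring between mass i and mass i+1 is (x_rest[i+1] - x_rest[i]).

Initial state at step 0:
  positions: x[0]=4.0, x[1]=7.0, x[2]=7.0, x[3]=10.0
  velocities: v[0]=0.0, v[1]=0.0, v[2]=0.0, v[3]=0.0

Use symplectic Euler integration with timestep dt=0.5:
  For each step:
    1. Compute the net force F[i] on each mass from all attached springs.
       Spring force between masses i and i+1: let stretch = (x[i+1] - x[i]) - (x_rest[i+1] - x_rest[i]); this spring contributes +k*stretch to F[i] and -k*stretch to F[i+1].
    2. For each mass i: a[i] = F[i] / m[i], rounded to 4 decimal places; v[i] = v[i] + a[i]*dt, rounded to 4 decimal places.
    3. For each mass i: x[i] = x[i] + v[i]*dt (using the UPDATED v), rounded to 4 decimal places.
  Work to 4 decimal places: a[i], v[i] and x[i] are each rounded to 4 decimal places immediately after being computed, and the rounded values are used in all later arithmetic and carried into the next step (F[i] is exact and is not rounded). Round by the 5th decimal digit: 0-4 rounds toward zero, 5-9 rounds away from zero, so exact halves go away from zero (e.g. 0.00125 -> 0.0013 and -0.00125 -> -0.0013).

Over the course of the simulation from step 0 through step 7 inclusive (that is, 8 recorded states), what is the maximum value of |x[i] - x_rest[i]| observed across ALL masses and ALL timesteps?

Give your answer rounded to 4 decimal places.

Step 0: x=[4.0000 7.0000 7.0000 10.0000] v=[0.0000 0.0000 0.0000 0.0000]
Step 1: x=[4.0000 5.5000 8.5000 10.0000] v=[0.0000 -3.0000 3.0000 0.0000]
Step 2: x=[3.2500 4.7500 9.2500 10.3750] v=[-1.5000 -1.5000 1.5000 0.7500]
Step 3: x=[1.7500 5.5000 8.3125 11.2188] v=[-3.0000 1.5000 -1.8750 1.6875]
Step 4: x=[0.6250 5.7813 7.4219 12.0860] v=[-2.2500 0.5625 -1.7812 1.7344]
Step 5: x=[0.5782 4.3047 8.0431 12.5372] v=[-0.0937 -2.9532 1.2423 0.9024]
Step 6: x=[0.8946 2.8341 9.0421 12.6149] v=[0.6328 -2.9413 1.9980 0.1554]
Step 7: x=[0.6808 3.4977 8.7235 12.5494] v=[-0.4277 1.3272 -0.6372 -0.1310]
Max displacement = 3.1659

Answer: 3.1659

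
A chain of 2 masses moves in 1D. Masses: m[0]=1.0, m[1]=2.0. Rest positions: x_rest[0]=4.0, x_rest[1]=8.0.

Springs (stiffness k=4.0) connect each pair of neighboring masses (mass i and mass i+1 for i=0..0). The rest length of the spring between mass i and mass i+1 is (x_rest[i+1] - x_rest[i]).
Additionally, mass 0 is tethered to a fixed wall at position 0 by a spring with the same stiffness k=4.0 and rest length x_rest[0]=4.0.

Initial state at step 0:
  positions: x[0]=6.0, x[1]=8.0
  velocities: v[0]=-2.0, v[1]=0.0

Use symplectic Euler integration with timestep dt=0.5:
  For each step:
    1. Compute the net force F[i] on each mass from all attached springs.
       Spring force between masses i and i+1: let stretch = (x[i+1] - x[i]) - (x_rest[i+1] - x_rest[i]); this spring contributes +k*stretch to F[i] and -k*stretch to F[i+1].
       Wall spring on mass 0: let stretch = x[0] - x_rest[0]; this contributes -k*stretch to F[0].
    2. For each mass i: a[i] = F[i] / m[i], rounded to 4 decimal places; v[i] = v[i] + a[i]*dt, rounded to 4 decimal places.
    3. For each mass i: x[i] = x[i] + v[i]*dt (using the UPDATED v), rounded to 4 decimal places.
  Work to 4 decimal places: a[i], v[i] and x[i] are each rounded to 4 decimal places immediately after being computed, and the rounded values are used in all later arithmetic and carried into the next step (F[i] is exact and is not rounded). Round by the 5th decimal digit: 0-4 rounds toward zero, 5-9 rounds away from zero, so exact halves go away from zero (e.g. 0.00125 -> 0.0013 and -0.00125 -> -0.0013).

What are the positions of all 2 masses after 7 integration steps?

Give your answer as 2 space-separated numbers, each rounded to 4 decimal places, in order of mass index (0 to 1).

Answer: 6.8125 6.7813

Derivation:
Step 0: x=[6.0000 8.0000] v=[-2.0000 0.0000]
Step 1: x=[1.0000 9.0000] v=[-10.0000 2.0000]
Step 2: x=[3.0000 8.0000] v=[4.0000 -2.0000]
Step 3: x=[7.0000 6.5000] v=[8.0000 -3.0000]
Step 4: x=[3.5000 7.2500] v=[-7.0000 1.5000]
Step 5: x=[0.2500 8.1250] v=[-6.5000 1.7500]
Step 6: x=[4.6250 7.0625] v=[8.7500 -2.1250]
Step 7: x=[6.8125 6.7813] v=[4.3750 -0.5625]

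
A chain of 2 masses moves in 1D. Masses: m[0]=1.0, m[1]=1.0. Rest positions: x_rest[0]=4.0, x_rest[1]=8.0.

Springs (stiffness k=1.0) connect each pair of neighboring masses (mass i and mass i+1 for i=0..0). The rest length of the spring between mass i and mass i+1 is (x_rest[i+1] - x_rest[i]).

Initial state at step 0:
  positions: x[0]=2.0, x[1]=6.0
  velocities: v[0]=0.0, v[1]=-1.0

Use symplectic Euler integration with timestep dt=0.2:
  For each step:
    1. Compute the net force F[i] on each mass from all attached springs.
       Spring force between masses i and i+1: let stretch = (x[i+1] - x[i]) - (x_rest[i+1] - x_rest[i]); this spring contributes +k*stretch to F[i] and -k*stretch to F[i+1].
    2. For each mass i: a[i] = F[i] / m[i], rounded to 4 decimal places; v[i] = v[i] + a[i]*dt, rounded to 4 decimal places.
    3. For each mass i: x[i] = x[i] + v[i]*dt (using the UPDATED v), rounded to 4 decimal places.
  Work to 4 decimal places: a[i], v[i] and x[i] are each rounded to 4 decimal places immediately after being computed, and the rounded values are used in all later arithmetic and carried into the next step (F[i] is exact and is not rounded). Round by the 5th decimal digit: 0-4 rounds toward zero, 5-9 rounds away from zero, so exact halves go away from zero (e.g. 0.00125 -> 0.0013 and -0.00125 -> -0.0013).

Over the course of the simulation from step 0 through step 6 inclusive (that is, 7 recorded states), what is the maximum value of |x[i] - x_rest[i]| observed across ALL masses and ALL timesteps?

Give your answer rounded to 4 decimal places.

Step 0: x=[2.0000 6.0000] v=[0.0000 -1.0000]
Step 1: x=[2.0000 5.8000] v=[0.0000 -1.0000]
Step 2: x=[1.9920 5.6080] v=[-0.0400 -0.9600]
Step 3: x=[1.9686 5.4314] v=[-0.1168 -0.8832]
Step 4: x=[1.9238 5.2762] v=[-0.2242 -0.7758]
Step 5: x=[1.8531 5.1469] v=[-0.3537 -0.6463]
Step 6: x=[1.7541 5.0459] v=[-0.4949 -0.5051]
Max displacement = 2.9541

Answer: 2.9541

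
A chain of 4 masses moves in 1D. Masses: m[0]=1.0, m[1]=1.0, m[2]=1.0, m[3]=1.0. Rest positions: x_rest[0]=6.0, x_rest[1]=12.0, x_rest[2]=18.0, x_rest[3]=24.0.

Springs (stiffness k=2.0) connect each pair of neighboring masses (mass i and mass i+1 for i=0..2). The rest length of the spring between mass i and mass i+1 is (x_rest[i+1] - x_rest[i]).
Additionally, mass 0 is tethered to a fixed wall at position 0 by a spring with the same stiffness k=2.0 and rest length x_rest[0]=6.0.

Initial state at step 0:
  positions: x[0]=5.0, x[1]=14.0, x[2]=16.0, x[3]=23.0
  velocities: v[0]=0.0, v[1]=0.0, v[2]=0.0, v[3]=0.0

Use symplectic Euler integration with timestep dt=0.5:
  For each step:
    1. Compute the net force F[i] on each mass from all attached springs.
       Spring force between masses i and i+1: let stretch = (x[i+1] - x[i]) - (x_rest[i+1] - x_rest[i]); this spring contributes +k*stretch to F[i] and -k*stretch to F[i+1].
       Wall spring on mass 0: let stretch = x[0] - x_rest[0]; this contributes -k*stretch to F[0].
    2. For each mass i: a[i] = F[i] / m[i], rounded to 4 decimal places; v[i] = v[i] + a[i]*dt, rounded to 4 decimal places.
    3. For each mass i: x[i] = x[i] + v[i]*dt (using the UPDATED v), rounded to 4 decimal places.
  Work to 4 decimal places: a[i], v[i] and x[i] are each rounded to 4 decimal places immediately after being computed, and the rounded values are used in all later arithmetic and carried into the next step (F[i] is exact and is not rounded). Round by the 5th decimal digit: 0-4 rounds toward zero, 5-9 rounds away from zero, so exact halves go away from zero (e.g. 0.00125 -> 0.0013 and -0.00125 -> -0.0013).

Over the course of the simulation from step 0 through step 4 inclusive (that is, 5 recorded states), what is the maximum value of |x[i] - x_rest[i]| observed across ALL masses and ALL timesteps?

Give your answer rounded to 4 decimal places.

Step 0: x=[5.0000 14.0000 16.0000 23.0000] v=[0.0000 0.0000 0.0000 0.0000]
Step 1: x=[7.0000 10.5000 18.5000 22.5000] v=[4.0000 -7.0000 5.0000 -1.0000]
Step 2: x=[7.2500 9.2500 19.0000 23.0000] v=[0.5000 -2.5000 1.0000 1.0000]
Step 3: x=[4.8750 11.8750 16.6250 24.5000] v=[-4.7500 5.2500 -4.7500 3.0000]
Step 4: x=[3.5625 13.3750 15.8125 25.0625] v=[-2.6250 3.0000 -1.6250 1.1250]
Max displacement = 2.7500

Answer: 2.7500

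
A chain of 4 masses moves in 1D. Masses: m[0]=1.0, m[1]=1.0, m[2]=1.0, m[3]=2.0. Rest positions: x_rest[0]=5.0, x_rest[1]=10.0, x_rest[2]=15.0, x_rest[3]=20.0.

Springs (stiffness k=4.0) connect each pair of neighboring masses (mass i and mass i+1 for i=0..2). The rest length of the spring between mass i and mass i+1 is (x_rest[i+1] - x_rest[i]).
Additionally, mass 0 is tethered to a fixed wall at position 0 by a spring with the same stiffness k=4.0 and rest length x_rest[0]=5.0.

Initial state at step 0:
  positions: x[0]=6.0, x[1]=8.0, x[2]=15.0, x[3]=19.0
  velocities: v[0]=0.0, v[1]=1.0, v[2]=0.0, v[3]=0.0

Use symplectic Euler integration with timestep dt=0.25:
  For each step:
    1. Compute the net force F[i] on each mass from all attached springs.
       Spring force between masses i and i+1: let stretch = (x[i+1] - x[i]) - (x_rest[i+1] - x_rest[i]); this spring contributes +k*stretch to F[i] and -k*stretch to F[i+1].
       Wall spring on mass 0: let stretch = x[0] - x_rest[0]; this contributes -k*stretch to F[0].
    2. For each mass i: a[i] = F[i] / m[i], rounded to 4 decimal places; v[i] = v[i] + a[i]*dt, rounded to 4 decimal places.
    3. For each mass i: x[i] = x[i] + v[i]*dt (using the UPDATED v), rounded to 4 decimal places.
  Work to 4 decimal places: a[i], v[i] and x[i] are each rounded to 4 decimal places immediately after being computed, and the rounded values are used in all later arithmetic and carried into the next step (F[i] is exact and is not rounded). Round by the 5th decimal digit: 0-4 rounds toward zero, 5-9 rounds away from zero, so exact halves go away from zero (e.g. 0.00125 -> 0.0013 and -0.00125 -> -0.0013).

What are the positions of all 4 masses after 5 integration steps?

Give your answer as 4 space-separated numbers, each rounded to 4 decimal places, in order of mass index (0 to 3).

Step 0: x=[6.0000 8.0000 15.0000 19.0000] v=[0.0000 1.0000 0.0000 0.0000]
Step 1: x=[5.0000 9.5000 14.2500 19.1250] v=[-4.0000 6.0000 -3.0000 0.5000]
Step 2: x=[3.8750 11.0625 13.5313 19.2656] v=[-4.5000 6.2500 -2.8750 0.5625]
Step 3: x=[3.5781 11.4453 13.6289 19.3145] v=[-1.1875 1.5313 0.3905 0.1954]
Step 4: x=[4.3535 10.4072 14.6020 19.2777] v=[3.1016 -4.1523 3.8925 -0.1474]
Step 5: x=[5.5540 8.9044 15.6954 19.2814] v=[4.8018 -6.0112 4.3734 0.0148]

Answer: 5.5540 8.9044 15.6954 19.2814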